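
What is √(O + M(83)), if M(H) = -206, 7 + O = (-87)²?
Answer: 2*√1839 ≈ 85.767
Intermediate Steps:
O = 7562 (O = -7 + (-87)² = -7 + 7569 = 7562)
√(O + M(83)) = √(7562 - 206) = √7356 = 2*√1839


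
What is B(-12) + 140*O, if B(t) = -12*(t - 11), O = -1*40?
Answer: -5324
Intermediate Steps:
O = -40
B(t) = 132 - 12*t (B(t) = -12*(-11 + t) = 132 - 12*t)
B(-12) + 140*O = (132 - 12*(-12)) + 140*(-40) = (132 + 144) - 5600 = 276 - 5600 = -5324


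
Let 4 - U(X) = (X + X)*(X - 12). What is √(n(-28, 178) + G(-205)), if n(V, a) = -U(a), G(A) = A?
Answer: 9*√727 ≈ 242.67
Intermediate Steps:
U(X) = 4 - 2*X*(-12 + X) (U(X) = 4 - (X + X)*(X - 12) = 4 - 2*X*(-12 + X))
n(V, a) = -4 - 24*a + 2*a² (n(V, a) = -(4 - 2*a² + 24*a) = -4 - 24*a + 2*a²)
√(n(-28, 178) + G(-205)) = √((-4 - 24*178 + 2*178²) - 205) = √((-4 - 4272 + 2*31684) - 205) = √((-4 - 4272 + 63368) - 205) = √(59092 - 205) = √58887 = 9*√727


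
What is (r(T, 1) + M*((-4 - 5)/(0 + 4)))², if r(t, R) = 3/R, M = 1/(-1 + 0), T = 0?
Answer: 441/16 ≈ 27.563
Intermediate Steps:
M = -1 (M = 1/(-1) = -1)
(r(T, 1) + M*((-4 - 5)/(0 + 4)))² = (3/1 - (-4 - 5)/(0 + 4))² = (3*1 - (-9)/4)² = (3 - (-9)/4)² = (3 - 1*(-9/4))² = (3 + 9/4)² = (21/4)² = 441/16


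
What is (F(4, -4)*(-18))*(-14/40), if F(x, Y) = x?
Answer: 126/5 ≈ 25.200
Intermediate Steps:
(F(4, -4)*(-18))*(-14/40) = (4*(-18))*(-14/40) = -(-1008)/40 = -72*(-7/20) = 126/5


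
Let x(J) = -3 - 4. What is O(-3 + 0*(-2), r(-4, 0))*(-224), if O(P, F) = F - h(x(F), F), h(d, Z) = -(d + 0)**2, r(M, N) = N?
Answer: -10976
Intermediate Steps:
x(J) = -7
h(d, Z) = -d**2
O(P, F) = 49 + F (O(P, F) = F - (-1)*(-7)**2 = F - (-1)*49 = F - 1*(-49) = F + 49 = 49 + F)
O(-3 + 0*(-2), r(-4, 0))*(-224) = (49 + 0)*(-224) = 49*(-224) = -10976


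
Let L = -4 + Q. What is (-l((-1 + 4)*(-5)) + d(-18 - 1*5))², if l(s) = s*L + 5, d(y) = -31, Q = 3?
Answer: 2601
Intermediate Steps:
L = -1 (L = -4 + 3 = -1)
l(s) = 5 - s (l(s) = s*(-1) + 5 = -s + 5 = 5 - s)
(-l((-1 + 4)*(-5)) + d(-18 - 1*5))² = (-(5 - (-1 + 4)*(-5)) - 31)² = (-(5 - 3*(-5)) - 31)² = (-(5 - 1*(-15)) - 31)² = (-(5 + 15) - 31)² = (-1*20 - 31)² = (-20 - 31)² = (-51)² = 2601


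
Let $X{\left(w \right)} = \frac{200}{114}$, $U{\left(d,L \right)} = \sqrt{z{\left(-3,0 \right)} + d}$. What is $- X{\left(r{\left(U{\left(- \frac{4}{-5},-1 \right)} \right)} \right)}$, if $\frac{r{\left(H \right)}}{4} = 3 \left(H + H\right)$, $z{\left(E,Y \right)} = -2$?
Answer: $- \frac{100}{57} \approx -1.7544$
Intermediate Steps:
$U{\left(d,L \right)} = \sqrt{-2 + d}$
$r{\left(H \right)} = 24 H$ ($r{\left(H \right)} = 4 \cdot 3 \left(H + H\right) = 4 \cdot 3 \cdot 2 H = 4 \cdot 6 H = 24 H$)
$X{\left(w \right)} = \frac{100}{57}$ ($X{\left(w \right)} = 200 \cdot \frac{1}{114} = \frac{100}{57}$)
$- X{\left(r{\left(U{\left(- \frac{4}{-5},-1 \right)} \right)} \right)} = \left(-1\right) \frac{100}{57} = - \frac{100}{57}$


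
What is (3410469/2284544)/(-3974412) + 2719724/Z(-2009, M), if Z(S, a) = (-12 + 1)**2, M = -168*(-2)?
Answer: 8231443305609056641/366215336554496 ≈ 22477.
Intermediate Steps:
M = 336
Z(S, a) = 121 (Z(S, a) = (-11)**2 = 121)
(3410469/2284544)/(-3974412) + 2719724/Z(-2009, M) = (3410469/2284544)/(-3974412) + 2719724/121 = (3410469*(1/2284544))*(-1/3974412) + 2719724*(1/121) = (3410469/2284544)*(-1/3974412) + 2719724/121 = -1136823/3026573029376 + 2719724/121 = 8231443305609056641/366215336554496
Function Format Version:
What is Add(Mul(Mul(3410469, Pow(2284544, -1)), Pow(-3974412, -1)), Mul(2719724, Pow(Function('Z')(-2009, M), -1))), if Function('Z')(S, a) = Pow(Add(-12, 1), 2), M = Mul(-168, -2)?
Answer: Rational(8231443305609056641, 366215336554496) ≈ 22477.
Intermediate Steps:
M = 336
Function('Z')(S, a) = 121 (Function('Z')(S, a) = Pow(-11, 2) = 121)
Add(Mul(Mul(3410469, Pow(2284544, -1)), Pow(-3974412, -1)), Mul(2719724, Pow(Function('Z')(-2009, M), -1))) = Add(Mul(Mul(3410469, Pow(2284544, -1)), Pow(-3974412, -1)), Mul(2719724, Pow(121, -1))) = Add(Mul(Mul(3410469, Rational(1, 2284544)), Rational(-1, 3974412)), Mul(2719724, Rational(1, 121))) = Add(Mul(Rational(3410469, 2284544), Rational(-1, 3974412)), Rational(2719724, 121)) = Add(Rational(-1136823, 3026573029376), Rational(2719724, 121)) = Rational(8231443305609056641, 366215336554496)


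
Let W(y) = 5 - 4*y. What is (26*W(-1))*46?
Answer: 10764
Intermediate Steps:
(26*W(-1))*46 = (26*(5 - 4*(-1)))*46 = (26*(5 + 4))*46 = (26*9)*46 = 234*46 = 10764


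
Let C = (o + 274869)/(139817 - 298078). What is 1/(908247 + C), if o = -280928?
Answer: 158261/143740084526 ≈ 1.1010e-6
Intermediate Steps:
C = 6059/158261 (C = (-280928 + 274869)/(139817 - 298078) = -6059/(-158261) = -6059*(-1/158261) = 6059/158261 ≈ 0.038285)
1/(908247 + C) = 1/(908247 + 6059/158261) = 1/(143740084526/158261) = 158261/143740084526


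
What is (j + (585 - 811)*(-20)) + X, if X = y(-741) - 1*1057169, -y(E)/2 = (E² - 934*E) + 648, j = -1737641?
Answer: -5273936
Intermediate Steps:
y(E) = -1296 - 2*E² + 1868*E (y(E) = -2*((E² - 934*E) + 648) = -2*(648 + E² - 934*E) = -1296 - 2*E² + 1868*E)
X = -3540815 (X = (-1296 - 2*(-741)² + 1868*(-741)) - 1*1057169 = (-1296 - 2*549081 - 1384188) - 1057169 = (-1296 - 1098162 - 1384188) - 1057169 = -2483646 - 1057169 = -3540815)
(j + (585 - 811)*(-20)) + X = (-1737641 + (585 - 811)*(-20)) - 3540815 = (-1737641 - 226*(-20)) - 3540815 = (-1737641 + 4520) - 3540815 = -1733121 - 3540815 = -5273936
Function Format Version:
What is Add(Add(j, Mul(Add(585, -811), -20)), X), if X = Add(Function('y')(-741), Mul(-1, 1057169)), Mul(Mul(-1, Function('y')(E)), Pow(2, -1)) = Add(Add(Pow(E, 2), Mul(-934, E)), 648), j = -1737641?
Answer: -5273936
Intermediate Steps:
Function('y')(E) = Add(-1296, Mul(-2, Pow(E, 2)), Mul(1868, E)) (Function('y')(E) = Mul(-2, Add(Add(Pow(E, 2), Mul(-934, E)), 648)) = Mul(-2, Add(648, Pow(E, 2), Mul(-934, E))) = Add(-1296, Mul(-2, Pow(E, 2)), Mul(1868, E)))
X = -3540815 (X = Add(Add(-1296, Mul(-2, Pow(-741, 2)), Mul(1868, -741)), Mul(-1, 1057169)) = Add(Add(-1296, Mul(-2, 549081), -1384188), -1057169) = Add(Add(-1296, -1098162, -1384188), -1057169) = Add(-2483646, -1057169) = -3540815)
Add(Add(j, Mul(Add(585, -811), -20)), X) = Add(Add(-1737641, Mul(Add(585, -811), -20)), -3540815) = Add(Add(-1737641, Mul(-226, -20)), -3540815) = Add(Add(-1737641, 4520), -3540815) = Add(-1733121, -3540815) = -5273936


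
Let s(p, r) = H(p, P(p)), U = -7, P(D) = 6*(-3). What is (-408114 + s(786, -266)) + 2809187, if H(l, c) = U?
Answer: 2401066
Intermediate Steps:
P(D) = -18
H(l, c) = -7
s(p, r) = -7
(-408114 + s(786, -266)) + 2809187 = (-408114 - 7) + 2809187 = -408121 + 2809187 = 2401066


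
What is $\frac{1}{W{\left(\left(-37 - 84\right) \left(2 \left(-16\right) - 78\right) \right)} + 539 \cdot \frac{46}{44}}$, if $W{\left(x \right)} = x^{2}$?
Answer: $\frac{2}{354313327} \approx 5.6447 \cdot 10^{-9}$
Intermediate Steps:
$\frac{1}{W{\left(\left(-37 - 84\right) \left(2 \left(-16\right) - 78\right) \right)} + 539 \cdot \frac{46}{44}} = \frac{1}{\left(\left(-37 - 84\right) \left(2 \left(-16\right) - 78\right)\right)^{2} + 539 \cdot \frac{46}{44}} = \frac{1}{\left(- 121 \left(-32 - 78\right)\right)^{2} + 539 \cdot 46 \cdot \frac{1}{44}} = \frac{1}{\left(\left(-121\right) \left(-110\right)\right)^{2} + 539 \cdot \frac{23}{22}} = \frac{1}{13310^{2} + \frac{1127}{2}} = \frac{1}{177156100 + \frac{1127}{2}} = \frac{1}{\frac{354313327}{2}} = \frac{2}{354313327}$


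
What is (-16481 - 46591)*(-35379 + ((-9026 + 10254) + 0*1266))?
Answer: 2153971872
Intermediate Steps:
(-16481 - 46591)*(-35379 + ((-9026 + 10254) + 0*1266)) = -63072*(-35379 + (1228 + 0)) = -63072*(-35379 + 1228) = -63072*(-34151) = 2153971872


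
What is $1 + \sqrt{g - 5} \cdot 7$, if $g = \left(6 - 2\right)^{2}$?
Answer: $1 + 7 \sqrt{11} \approx 24.216$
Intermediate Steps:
$g = 16$ ($g = 4^{2} = 16$)
$1 + \sqrt{g - 5} \cdot 7 = 1 + \sqrt{16 - 5} \cdot 7 = 1 + \sqrt{11} \cdot 7 = 1 + 7 \sqrt{11}$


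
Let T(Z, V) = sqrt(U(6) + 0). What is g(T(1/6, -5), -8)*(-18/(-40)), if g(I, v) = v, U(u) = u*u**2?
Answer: -18/5 ≈ -3.6000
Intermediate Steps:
U(u) = u**3
T(Z, V) = 6*sqrt(6) (T(Z, V) = sqrt(6**3 + 0) = sqrt(216 + 0) = sqrt(216) = 6*sqrt(6))
g(T(1/6, -5), -8)*(-18/(-40)) = -(-144)/(-40) = -(-144)*(-1)/40 = -8*9/20 = -18/5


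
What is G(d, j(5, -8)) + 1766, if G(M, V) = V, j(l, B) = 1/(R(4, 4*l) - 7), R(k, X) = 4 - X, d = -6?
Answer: 40617/23 ≈ 1766.0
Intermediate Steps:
j(l, B) = 1/(-3 - 4*l) (j(l, B) = 1/((4 - 4*l) - 7) = 1/(-3 - 4*l))
G(d, j(5, -8)) + 1766 = -1/(3 + 4*5) + 1766 = -1/(3 + 20) + 1766 = -1/23 + 1766 = 40617/23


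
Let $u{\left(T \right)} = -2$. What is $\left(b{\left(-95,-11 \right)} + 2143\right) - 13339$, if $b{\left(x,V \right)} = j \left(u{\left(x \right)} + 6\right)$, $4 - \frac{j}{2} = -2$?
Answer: $-11148$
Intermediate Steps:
$j = 12$ ($j = 8 - -4 = 8 + 4 = 12$)
$b{\left(x,V \right)} = 48$ ($b{\left(x,V \right)} = 12 \left(-2 + 6\right) = 12 \cdot 4 = 48$)
$\left(b{\left(-95,-11 \right)} + 2143\right) - 13339 = \left(48 + 2143\right) - 13339 = 2191 - 13339 = -11148$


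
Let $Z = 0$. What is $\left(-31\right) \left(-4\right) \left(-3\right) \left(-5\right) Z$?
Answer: $0$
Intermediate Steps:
$\left(-31\right) \left(-4\right) \left(-3\right) \left(-5\right) Z = \left(-31\right) \left(-4\right) \left(-3\right) \left(-5\right) 0 = 124 \cdot 15 \cdot 0 = 124 \cdot 0 = 0$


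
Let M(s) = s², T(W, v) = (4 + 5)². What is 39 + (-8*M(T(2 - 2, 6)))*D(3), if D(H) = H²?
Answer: -472353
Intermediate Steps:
T(W, v) = 81 (T(W, v) = 9² = 81)
39 + (-8*M(T(2 - 2, 6)))*D(3) = 39 - 8*81²*3² = 39 - 8*6561*9 = 39 - 52488*9 = 39 - 472392 = -472353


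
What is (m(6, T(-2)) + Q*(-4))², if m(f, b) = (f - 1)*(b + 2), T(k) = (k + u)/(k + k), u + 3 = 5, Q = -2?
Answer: 324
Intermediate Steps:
u = 2 (u = -3 + 5 = 2)
T(k) = (2 + k)/(2*k) (T(k) = (k + 2)/(k + k) = (2 + k)/((2*k)) = (2 + k)*(1/(2*k)) = (2 + k)/(2*k))
m(f, b) = (-1 + f)*(2 + b)
(m(6, T(-2)) + Q*(-4))² = ((-2 - (2 - 2)/(2*(-2)) + 2*6 + ((½)*(2 - 2)/(-2))*6) - 2*(-4))² = ((-2 - (-1)*0/(2*2) + 12 + ((½)*(-½)*0)*6) + 8)² = ((-2 - 1*0 + 12 + 0*6) + 8)² = ((-2 + 0 + 12 + 0) + 8)² = (10 + 8)² = 18² = 324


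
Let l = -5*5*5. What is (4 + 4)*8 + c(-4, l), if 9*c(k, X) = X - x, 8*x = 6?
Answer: 1801/36 ≈ 50.028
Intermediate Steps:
x = ¾ (x = (⅛)*6 = ¾ ≈ 0.75000)
l = -125 (l = -25*5 = -125)
c(k, X) = -1/12 + X/9 (c(k, X) = (X - 1*¾)/9 = (X - ¾)/9 = (-¾ + X)/9 = -1/12 + X/9)
(4 + 4)*8 + c(-4, l) = (4 + 4)*8 + (-1/12 + (⅑)*(-125)) = 8*8 + (-1/12 - 125/9) = 64 - 503/36 = 1801/36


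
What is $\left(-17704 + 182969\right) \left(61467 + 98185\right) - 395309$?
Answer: $26384492471$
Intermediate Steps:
$\left(-17704 + 182969\right) \left(61467 + 98185\right) - 395309 = 165265 \cdot 159652 - 395309 = 26384887780 - 395309 = 26384492471$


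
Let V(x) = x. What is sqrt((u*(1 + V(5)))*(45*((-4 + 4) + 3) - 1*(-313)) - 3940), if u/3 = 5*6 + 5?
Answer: 110*sqrt(23) ≈ 527.54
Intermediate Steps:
u = 105 (u = 3*(5*6 + 5) = 3*(30 + 5) = 3*35 = 105)
sqrt((u*(1 + V(5)))*(45*((-4 + 4) + 3) - 1*(-313)) - 3940) = sqrt((105*(1 + 5))*(45*((-4 + 4) + 3) - 1*(-313)) - 3940) = sqrt((105*6)*(45*(0 + 3) + 313) - 3940) = sqrt(630*(45*3 + 313) - 3940) = sqrt(630*(135 + 313) - 3940) = sqrt(630*448 - 3940) = sqrt(282240 - 3940) = sqrt(278300) = 110*sqrt(23)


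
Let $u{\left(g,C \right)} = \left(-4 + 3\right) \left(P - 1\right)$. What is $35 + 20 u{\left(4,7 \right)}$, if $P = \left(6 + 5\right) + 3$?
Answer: $-225$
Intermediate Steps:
$P = 14$ ($P = 11 + 3 = 14$)
$u{\left(g,C \right)} = -13$ ($u{\left(g,C \right)} = \left(-4 + 3\right) \left(14 - 1\right) = \left(-1\right) 13 = -13$)
$35 + 20 u{\left(4,7 \right)} = 35 + 20 \left(-13\right) = 35 - 260 = -225$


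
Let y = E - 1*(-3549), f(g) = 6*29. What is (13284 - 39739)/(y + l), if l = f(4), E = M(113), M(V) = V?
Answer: -26455/3836 ≈ -6.8965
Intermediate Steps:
f(g) = 174
E = 113
y = 3662 (y = 113 - 1*(-3549) = 113 + 3549 = 3662)
l = 174
(13284 - 39739)/(y + l) = (13284 - 39739)/(3662 + 174) = -26455/3836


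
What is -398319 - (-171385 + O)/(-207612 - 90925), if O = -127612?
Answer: -118913258300/298537 ≈ -3.9832e+5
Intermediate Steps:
-398319 - (-171385 + O)/(-207612 - 90925) = -398319 - (-171385 - 127612)/(-207612 - 90925) = -398319 - (-298997)/(-298537) = -398319 - (-298997)*(-1)/298537 = -398319 - 1*298997/298537 = -398319 - 298997/298537 = -118913258300/298537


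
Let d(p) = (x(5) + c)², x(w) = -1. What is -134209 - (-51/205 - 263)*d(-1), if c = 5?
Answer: -26649389/205 ≈ -1.3000e+5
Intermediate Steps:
d(p) = 16 (d(p) = (-1 + 5)² = 4² = 16)
-134209 - (-51/205 - 263)*d(-1) = -134209 - (-51/205 - 263)*16 = -134209 - (-53966)*16/205 = -134209 - 1*(-863456/205) = -134209 + 863456/205 = -26649389/205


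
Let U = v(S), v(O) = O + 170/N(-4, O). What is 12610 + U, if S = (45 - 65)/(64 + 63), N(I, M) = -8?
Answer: 6395005/508 ≈ 12589.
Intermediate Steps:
S = -20/127 ≈ -0.15748
v(O) = -85/4 + O (v(O) = O + 170/(-8) = O + 170*(-⅛) = O - 85/4 = -85/4 + O)
U = -10875/508 (U = -85/4 - 20/127 = -10875/508 ≈ -21.407)
12610 + U = 12610 - 10875/508 = 6395005/508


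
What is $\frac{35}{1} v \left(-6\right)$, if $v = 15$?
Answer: $-3150$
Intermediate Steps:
$\frac{35}{1} v \left(-6\right) = \frac{35}{1} \cdot 15 \left(-6\right) = 35 \cdot 1 \cdot 15 \left(-6\right) = 35 \cdot 15 \left(-6\right) = 525 \left(-6\right) = -3150$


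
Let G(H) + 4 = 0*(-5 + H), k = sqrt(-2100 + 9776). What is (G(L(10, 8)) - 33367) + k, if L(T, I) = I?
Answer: -33371 + 2*sqrt(1919) ≈ -33283.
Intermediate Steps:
k = 2*sqrt(1919) (k = sqrt(7676) = 2*sqrt(1919) ≈ 87.613)
G(H) = -4 (G(H) = -4 + 0*(-5 + H) = -4 + 0 = -4)
(G(L(10, 8)) - 33367) + k = (-4 - 33367) + 2*sqrt(1919) = -33371 + 2*sqrt(1919)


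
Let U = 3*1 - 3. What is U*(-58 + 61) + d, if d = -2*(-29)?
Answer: 58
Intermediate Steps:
U = 0 (U = 3 - 3 = 0)
d = 58
U*(-58 + 61) + d = 0*(-58 + 61) + 58 = 0*3 + 58 = 0 + 58 = 58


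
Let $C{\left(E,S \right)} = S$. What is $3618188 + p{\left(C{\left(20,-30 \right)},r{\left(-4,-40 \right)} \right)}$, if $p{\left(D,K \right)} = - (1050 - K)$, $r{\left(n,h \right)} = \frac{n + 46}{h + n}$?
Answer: $\frac{79577015}{22} \approx 3.6171 \cdot 10^{6}$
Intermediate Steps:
$r{\left(n,h \right)} = \frac{46 + n}{h + n}$
$p{\left(D,K \right)} = -1050 + K$
$3618188 + p{\left(C{\left(20,-30 \right)},r{\left(-4,-40 \right)} \right)} = 3618188 - \left(1050 - \frac{46 - 4}{-40 - 4}\right) = 3618188 - \left(1050 - \frac{1}{-44} \cdot 42\right) = 3618188 - \frac{23121}{22} = \frac{79577015}{22}$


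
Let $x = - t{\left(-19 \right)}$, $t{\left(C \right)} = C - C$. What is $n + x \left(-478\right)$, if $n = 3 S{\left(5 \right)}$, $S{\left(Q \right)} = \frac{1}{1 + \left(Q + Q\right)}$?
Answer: $\frac{3}{11} \approx 0.27273$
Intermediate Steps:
$S{\left(Q \right)} = \frac{1}{1 + 2 Q}$
$t{\left(C \right)} = 0$
$n = \frac{3}{11}$ ($n = \frac{3}{1 + 2 \cdot 5} = \frac{3}{1 + 10} = \frac{3}{11} \approx 0.27273$)
$x = 0$ ($x = \left(-1\right) 0 = 0$)
$n + x \left(-478\right) = \frac{3}{11} + 0 \left(-478\right) = \frac{3}{11} + 0 = \frac{3}{11}$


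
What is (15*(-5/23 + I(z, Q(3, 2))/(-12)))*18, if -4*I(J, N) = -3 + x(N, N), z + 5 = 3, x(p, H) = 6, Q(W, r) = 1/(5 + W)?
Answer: -7695/184 ≈ -41.821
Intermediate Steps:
z = -2 (z = -5 + 3 = -2)
I(J, N) = -¾ (I(J, N) = -(-3 + 6)/4 = -¼*3 = -¾)
(15*(-5/23 + I(z, Q(3, 2))/(-12)))*18 = (15*(-5/23 - ¾/(-12)))*18 = (15*(-5*1/23 - ¾*(-1/12)))*18 = (15*(-5/23 + 1/16))*18 = (15*(-57/368))*18 = -855/368*18 = -7695/184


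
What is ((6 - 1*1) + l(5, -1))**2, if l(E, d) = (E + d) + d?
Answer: 64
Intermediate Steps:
l(E, d) = E + 2*d
((6 - 1*1) + l(5, -1))**2 = ((6 - 1*1) + (5 + 2*(-1)))**2 = ((6 - 1) + (5 - 2))**2 = (5 + 3)**2 = 8**2 = 64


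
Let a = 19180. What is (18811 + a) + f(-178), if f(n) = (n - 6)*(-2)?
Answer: 38359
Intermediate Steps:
f(n) = 12 - 2*n (f(n) = (-6 + n)*(-2) = 12 - 2*n)
(18811 + a) + f(-178) = (18811 + 19180) + (12 - 2*(-178)) = 37991 + (12 + 356) = 37991 + 368 = 38359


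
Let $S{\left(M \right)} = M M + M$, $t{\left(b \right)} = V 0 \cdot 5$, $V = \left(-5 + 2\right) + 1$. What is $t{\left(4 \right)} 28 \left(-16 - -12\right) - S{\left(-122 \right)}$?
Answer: $-14762$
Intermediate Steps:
$V = -2$ ($V = -3 + 1 = -2$)
$t{\left(b \right)} = 0$ ($t{\left(b \right)} = \left(-2\right) 0 \cdot 5 = 0 \cdot 5 = 0$)
$S{\left(M \right)} = M + M^{2}$ ($S{\left(M \right)} = M^{2} + M = M + M^{2}$)
$t{\left(4 \right)} 28 \left(-16 - -12\right) - S{\left(-122 \right)} = 0 \cdot 28 \left(-16 - -12\right) - - 122 \left(1 - 122\right) = 0 \left(-16 + 12\right) - \left(-122\right) \left(-121\right) = 0 \left(-4\right) - 14762 = 0 - 14762 = -14762$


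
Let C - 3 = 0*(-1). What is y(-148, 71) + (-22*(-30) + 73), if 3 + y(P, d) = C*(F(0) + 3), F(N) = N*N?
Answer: 739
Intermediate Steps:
F(N) = N**2
C = 3 (C = 3 + 0*(-1) = 3 + 0 = 3)
y(P, d) = 6 (y(P, d) = -3 + 3*(0**2 + 3) = -3 + 3*(0 + 3) = -3 + 3*3 = -3 + 9 = 6)
y(-148, 71) + (-22*(-30) + 73) = 6 + (-22*(-30) + 73) = 6 + (660 + 73) = 6 + 733 = 739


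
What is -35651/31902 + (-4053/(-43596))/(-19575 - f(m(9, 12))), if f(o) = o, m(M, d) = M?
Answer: -241574483845/216169993728 ≈ -1.1175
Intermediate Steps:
-35651/31902 + (-4053/(-43596))/(-19575 - f(m(9, 12))) = -35651/31902 + (-4053/(-43596))/(-19575 - 1*9) = -35651*1/31902 + (-4053*(-1/43596))/(-19575 - 9) = -35651/31902 + (193/2076)/(-19584) = -35651/31902 + (193/2076)*(-1/19584) = -35651/31902 - 193/40656384 = -241574483845/216169993728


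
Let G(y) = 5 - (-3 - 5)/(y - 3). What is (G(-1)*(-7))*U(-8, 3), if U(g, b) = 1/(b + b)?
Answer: -7/2 ≈ -3.5000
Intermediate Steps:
U(g, b) = 1/(2*b)
G(y) = 5 + 8/(-3 + y) (G(y) = 5 - (-8)/(-3 + y) = 5 + 8/(-3 + y))
(G(-1)*(-7))*U(-8, 3) = (((-7 + 5*(-1))/(-3 - 1))*(-7))*((½)/3) = (((-7 - 5)/(-4))*(-7))*((½)*(⅓)) = (-¼*(-12)*(-7))*(⅙) = (3*(-7))*(⅙) = -21*⅙ = -7/2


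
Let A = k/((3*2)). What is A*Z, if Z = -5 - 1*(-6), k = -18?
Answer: -3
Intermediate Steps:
Z = 1 (Z = -5 + 6 = 1)
A = -3 (A = -18/(3*2) = -18/6 = -18*⅙ = -3)
A*Z = -3*1 = -3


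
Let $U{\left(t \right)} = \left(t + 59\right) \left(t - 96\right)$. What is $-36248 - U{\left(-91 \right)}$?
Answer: $-42232$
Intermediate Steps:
$U{\left(t \right)} = \left(-96 + t\right) \left(59 + t\right)$ ($U{\left(t \right)} = \left(59 + t\right) \left(-96 + t\right) = \left(-96 + t\right) \left(59 + t\right)$)
$-36248 - U{\left(-91 \right)} = -36248 - \left(-5664 + \left(-91\right)^{2} - -3367\right) = -36248 - \left(-5664 + 8281 + 3367\right) = -36248 - 5984 = -42232$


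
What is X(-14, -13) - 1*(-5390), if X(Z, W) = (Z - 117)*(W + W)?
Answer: 8796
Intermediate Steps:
X(Z, W) = 2*W*(-117 + Z) (X(Z, W) = (-117 + Z)*(2*W) = 2*W*(-117 + Z))
X(-14, -13) - 1*(-5390) = 2*(-13)*(-117 - 14) - 1*(-5390) = 2*(-13)*(-131) + 5390 = 3406 + 5390 = 8796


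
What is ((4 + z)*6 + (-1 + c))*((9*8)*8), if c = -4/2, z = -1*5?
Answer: -5184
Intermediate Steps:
z = -5
c = -2 (c = -4*1/2 = -2)
((4 + z)*6 + (-1 + c))*((9*8)*8) = ((4 - 5)*6 + (-1 - 2))*((9*8)*8) = (-1*6 - 3)*(72*8) = (-6 - 3)*576 = -9*576 = -5184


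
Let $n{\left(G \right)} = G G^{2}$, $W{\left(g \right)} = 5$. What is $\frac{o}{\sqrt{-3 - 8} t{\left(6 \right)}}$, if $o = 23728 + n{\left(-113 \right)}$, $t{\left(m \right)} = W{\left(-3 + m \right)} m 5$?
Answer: $\frac{1419169 i \sqrt{11}}{1650} \approx 2852.6 i$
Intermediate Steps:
$t{\left(m \right)} = 25 m$ ($t{\left(m \right)} = 5 m 5 = 25 m$)
$n{\left(G \right)} = G^{3}$
$o = -1419169$ ($o = 23728 + \left(-113\right)^{3} = 23728 - 1442897 = -1419169$)
$\frac{o}{\sqrt{-3 - 8} t{\left(6 \right)}} = - \frac{1419169}{\sqrt{-3 - 8} \cdot 25 \cdot 6} = - \frac{1419169}{\sqrt{-11} \cdot 150} = - \frac{1419169}{i \sqrt{11} \cdot 150} = - \frac{1419169}{150 i \sqrt{11}} = - 1419169 \left(- \frac{i \sqrt{11}}{1650}\right) = \frac{1419169 i \sqrt{11}}{1650}$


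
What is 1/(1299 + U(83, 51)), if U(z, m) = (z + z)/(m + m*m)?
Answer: 1326/1722557 ≈ 0.00076979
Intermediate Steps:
U(z, m) = 2*z/(m + m**2) (U(z, m) = (2*z)/(m + m**2) = 2*z/(m + m**2))
1/(1299 + U(83, 51)) = 1/(1299 + 2*83/(51*(1 + 51))) = 1/(1299 + 2*83*(1/51)/52) = 1/(1299 + 2*83*(1/51)*(1/52)) = 1/(1299 + 83/1326) = 1/(1722557/1326) = 1326/1722557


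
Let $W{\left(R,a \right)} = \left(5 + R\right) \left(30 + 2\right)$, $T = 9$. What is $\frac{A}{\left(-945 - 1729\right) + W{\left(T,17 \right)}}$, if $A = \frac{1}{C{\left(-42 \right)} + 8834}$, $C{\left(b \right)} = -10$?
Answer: $- \frac{1}{19642224} \approx -5.0911 \cdot 10^{-8}$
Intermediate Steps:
$W{\left(R,a \right)} = 160 + 32 R$ ($W{\left(R,a \right)} = \left(5 + R\right) 32 = 160 + 32 R$)
$A = \frac{1}{8824}$ ($A = \frac{1}{-10 + 8834} = \frac{1}{8824} \approx 0.00011333$)
$\frac{A}{\left(-945 - 1729\right) + W{\left(T,17 \right)}} = \frac{1}{8824 \left(\left(-945 - 1729\right) + \left(160 + 32 \cdot 9\right)\right)} = \frac{1}{8824 \left(-2674 + \left(160 + 288\right)\right)} = \frac{1}{8824 \left(-2674 + 448\right)} = \frac{1}{8824 \left(-2226\right)} = \frac{1}{8824} \left(- \frac{1}{2226}\right) = - \frac{1}{19642224}$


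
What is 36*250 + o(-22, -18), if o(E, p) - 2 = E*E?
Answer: 9486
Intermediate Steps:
o(E, p) = 2 + E² (o(E, p) = 2 + E*E = 2 + E²)
36*250 + o(-22, -18) = 36*250 + (2 + (-22)²) = 9000 + (2 + 484) = 9000 + 486 = 9486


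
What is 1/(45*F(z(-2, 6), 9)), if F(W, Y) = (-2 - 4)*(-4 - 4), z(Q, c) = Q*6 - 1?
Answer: 1/2160 ≈ 0.00046296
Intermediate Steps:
z(Q, c) = -1 + 6*Q (z(Q, c) = 6*Q - 1 = -1 + 6*Q)
F(W, Y) = 48 (F(W, Y) = -6*(-8) = 48)
1/(45*F(z(-2, 6), 9)) = 1/(45*48) = 1/2160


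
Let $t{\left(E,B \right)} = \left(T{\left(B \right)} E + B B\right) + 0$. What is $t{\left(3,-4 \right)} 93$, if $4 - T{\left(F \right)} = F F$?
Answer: $-1860$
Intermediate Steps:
$T{\left(F \right)} = 4 - F^{2}$ ($T{\left(F \right)} = 4 - F F = 4 - F^{2}$)
$t{\left(E,B \right)} = B^{2} + E \left(4 - B^{2}\right)$ ($t{\left(E,B \right)} = \left(\left(4 - B^{2}\right) E + B B\right) + 0 = \left(E \left(4 - B^{2}\right) + B^{2}\right) + 0 = \left(B^{2} + E \left(4 - B^{2}\right)\right) + 0 = B^{2} + E \left(4 - B^{2}\right)$)
$t{\left(3,-4 \right)} 93 = \left(\left(-4\right)^{2} - 3 \left(-4 + \left(-4\right)^{2}\right)\right) 93 = \left(16 - 3 \left(-4 + 16\right)\right) 93 = \left(16 - 3 \cdot 12\right) 93 = \left(16 - 36\right) 93 = \left(-20\right) 93 = -1860$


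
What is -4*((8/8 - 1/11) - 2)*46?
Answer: 2208/11 ≈ 200.73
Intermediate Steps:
-4*((8/8 - 1/11) - 2)*46 = -4*((8*(⅛) - 1*1/11) - 2)*46 = -4*((1 - 1/11) - 2)*46 = -4*(10/11 - 2)*46 = -4*(-12/11)*46 = (48/11)*46 = 2208/11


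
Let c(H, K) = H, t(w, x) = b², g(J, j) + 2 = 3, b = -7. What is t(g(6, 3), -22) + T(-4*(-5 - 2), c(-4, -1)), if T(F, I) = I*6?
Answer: 25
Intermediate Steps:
g(J, j) = 1 (g(J, j) = -2 + 3 = 1)
t(w, x) = 49 (t(w, x) = (-7)² = 49)
T(F, I) = 6*I
t(g(6, 3), -22) + T(-4*(-5 - 2), c(-4, -1)) = 49 + 6*(-4) = 49 - 24 = 25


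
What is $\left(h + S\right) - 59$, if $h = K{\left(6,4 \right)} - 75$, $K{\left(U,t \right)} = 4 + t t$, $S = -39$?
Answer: $-153$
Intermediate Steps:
$K{\left(U,t \right)} = 4 + t^{2}$
$h = -55$ ($h = \left(4 + 4^{2}\right) - 75 = \left(4 + 16\right) - 75 = 20 - 75 = -55$)
$\left(h + S\right) - 59 = \left(-55 - 39\right) - 59 = -94 - 59 = -153$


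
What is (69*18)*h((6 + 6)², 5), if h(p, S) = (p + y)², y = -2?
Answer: 25043688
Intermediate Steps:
h(p, S) = (-2 + p)² (h(p, S) = (p - 2)² = (-2 + p)²)
(69*18)*h((6 + 6)², 5) = (69*18)*(-2 + (6 + 6)²)² = 1242*(-2 + 12²)² = 1242*(-2 + 144)² = 1242*142² = 1242*20164 = 25043688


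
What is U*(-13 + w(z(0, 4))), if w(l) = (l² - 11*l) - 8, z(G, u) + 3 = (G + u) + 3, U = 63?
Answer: -3087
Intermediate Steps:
z(G, u) = G + u (z(G, u) = -3 + ((G + u) + 3) = -3 + (3 + G + u) = G + u)
w(l) = -8 + l² - 11*l
U*(-13 + w(z(0, 4))) = 63*(-13 + (-8 + (0 + 4)² - 11*(0 + 4))) = 63*(-13 + (-8 + 4² - 11*4)) = 63*(-13 + (-8 + 16 - 44)) = 63*(-13 - 36) = 63*(-49) = -3087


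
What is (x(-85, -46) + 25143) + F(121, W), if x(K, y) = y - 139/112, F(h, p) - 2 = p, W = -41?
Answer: 2806357/112 ≈ 25057.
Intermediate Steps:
F(h, p) = 2 + p
x(K, y) = -139/112 + y (x(K, y) = y - 139*1/112 = y - 139/112 = -139/112 + y)
(x(-85, -46) + 25143) + F(121, W) = ((-139/112 - 46) + 25143) + (2 - 41) = (-5291/112 + 25143) - 39 = 2810725/112 - 39 = 2806357/112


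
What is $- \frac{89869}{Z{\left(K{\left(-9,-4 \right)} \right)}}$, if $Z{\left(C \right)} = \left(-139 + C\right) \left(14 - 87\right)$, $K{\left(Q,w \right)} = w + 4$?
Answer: $- \frac{89869}{10147} \approx -8.8567$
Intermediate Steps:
$K{\left(Q,w \right)} = 4 + w$
$Z{\left(C \right)} = 10147 - 73 C$ ($Z{\left(C \right)} = \left(-139 + C\right) \left(-73\right) = 10147 - 73 C$)
$- \frac{89869}{Z{\left(K{\left(-9,-4 \right)} \right)}} = - \frac{89869}{10147 - 73 \left(4 - 4\right)} = - \frac{89869}{10147 - 0} = - \frac{89869}{10147 + 0} = - \frac{89869}{10147}$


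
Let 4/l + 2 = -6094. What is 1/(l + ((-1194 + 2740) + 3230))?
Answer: 1524/7278623 ≈ 0.00020938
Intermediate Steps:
l = -1/1524 (l = 4/(-2 - 6094) = 4/(-6096) = 4*(-1/6096) = -1/1524 ≈ -0.00065617)
1/(l + ((-1194 + 2740) + 3230)) = 1/(-1/1524 + ((-1194 + 2740) + 3230)) = 1/(-1/1524 + (1546 + 3230)) = 1/(-1/1524 + 4776) = 1/(7278623/1524) = 1524/7278623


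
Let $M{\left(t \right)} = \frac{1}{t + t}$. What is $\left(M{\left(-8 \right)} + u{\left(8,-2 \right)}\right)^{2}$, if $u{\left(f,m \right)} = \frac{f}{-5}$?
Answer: $\frac{17689}{6400} \approx 2.7639$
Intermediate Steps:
$u{\left(f,m \right)} = - \frac{f}{5}$ ($u{\left(f,m \right)} = f \left(- \frac{1}{5}\right) = - \frac{f}{5}$)
$M{\left(t \right)} = \frac{1}{2 t}$
$\left(M{\left(-8 \right)} + u{\left(8,-2 \right)}\right)^{2} = \left(\frac{1}{2 \left(-8\right)} - \frac{8}{5}\right)^{2} = \left(\frac{1}{2} \left(- \frac{1}{8}\right) - \frac{8}{5}\right)^{2} = \left(- \frac{1}{16} - \frac{8}{5}\right)^{2} = \left(- \frac{133}{80}\right)^{2} = \frac{17689}{6400}$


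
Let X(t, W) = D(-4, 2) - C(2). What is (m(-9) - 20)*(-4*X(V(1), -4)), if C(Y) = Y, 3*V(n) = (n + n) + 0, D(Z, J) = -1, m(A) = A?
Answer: -348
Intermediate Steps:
V(n) = 2*n/3 (V(n) = ((n + n) + 0)/3 = (2*n + 0)/3 = (2*n)/3 = 2*n/3)
X(t, W) = -3 (X(t, W) = -1 - 1*2 = -1 - 2 = -3)
(m(-9) - 20)*(-4*X(V(1), -4)) = (-9 - 20)*(-4*(-3)) = -29*12 = -348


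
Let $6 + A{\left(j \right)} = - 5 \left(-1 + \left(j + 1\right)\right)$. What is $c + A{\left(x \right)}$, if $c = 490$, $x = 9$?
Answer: $439$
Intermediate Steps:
$A{\left(j \right)} = -6 - 5 j$ ($A{\left(j \right)} = -6 - 5 \left(-1 + \left(j + 1\right)\right) = -6 - 5 \left(-1 + \left(1 + j\right)\right) = -6 - 5 j$)
$c + A{\left(x \right)} = 490 - 51 = 439$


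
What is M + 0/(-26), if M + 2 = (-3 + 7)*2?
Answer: 6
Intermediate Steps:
M = 6 (M = -2 + (-3 + 7)*2 = -2 + 4*2 = -2 + 8 = 6)
M + 0/(-26) = 6 + 0/(-26) = 6 - 1/26*0 = 6 + 0 = 6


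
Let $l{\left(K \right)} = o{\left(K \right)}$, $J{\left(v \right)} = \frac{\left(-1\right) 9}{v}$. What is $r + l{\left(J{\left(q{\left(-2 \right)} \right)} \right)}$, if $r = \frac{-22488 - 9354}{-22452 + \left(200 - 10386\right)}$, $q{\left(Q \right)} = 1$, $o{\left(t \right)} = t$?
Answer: $- \frac{130950}{16319} \approx -8.0244$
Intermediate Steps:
$J{\left(v \right)} = - \frac{9}{v}$
$r = \frac{15921}{16319}$ ($r = - \frac{31842}{-22452 - 10186} = - \frac{31842}{-32638} = \left(-31842\right) \left(- \frac{1}{32638}\right) = \frac{15921}{16319} \approx 0.97561$)
$l{\left(K \right)} = K$
$r + l{\left(J{\left(q{\left(-2 \right)} \right)} \right)} = \frac{15921}{16319} - \frac{9}{1} = \frac{15921}{16319} - 9 = - \frac{130950}{16319}$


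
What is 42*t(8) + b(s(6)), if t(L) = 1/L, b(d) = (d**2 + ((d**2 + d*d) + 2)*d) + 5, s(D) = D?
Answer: 1961/4 ≈ 490.25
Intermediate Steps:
b(d) = 5 + d**2 + d*(2 + 2*d**2) (b(d) = (d**2 + ((d**2 + d**2) + 2)*d) + 5 = (d**2 + (2*d**2 + 2)*d) + 5 = (d**2 + (2 + 2*d**2)*d) + 5 = (d**2 + d*(2 + 2*d**2)) + 5 = 5 + d**2 + d*(2 + 2*d**2))
42*t(8) + b(s(6)) = 42/8 + (5 + 6**2 + 2*6 + 2*6**3) = 42*(1/8) + (5 + 36 + 12 + 2*216) = 21/4 + (5 + 36 + 12 + 432) = 21/4 + 485 = 1961/4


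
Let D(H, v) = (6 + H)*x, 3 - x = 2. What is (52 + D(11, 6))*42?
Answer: 2898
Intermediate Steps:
x = 1 (x = 3 - 1*2 = 3 - 2 = 1)
D(H, v) = 6 + H (D(H, v) = (6 + H)*1 = 6 + H)
(52 + D(11, 6))*42 = (52 + (6 + 11))*42 = (52 + 17)*42 = 69*42 = 2898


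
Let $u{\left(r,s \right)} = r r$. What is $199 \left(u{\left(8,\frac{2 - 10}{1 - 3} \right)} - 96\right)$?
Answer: $-6368$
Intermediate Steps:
$u{\left(r,s \right)} = r^{2}$
$199 \left(u{\left(8,\frac{2 - 10}{1 - 3} \right)} - 96\right) = 199 \left(8^{2} - 96\right) = 199 \left(64 - 96\right) = 199 \left(-32\right) = -6368$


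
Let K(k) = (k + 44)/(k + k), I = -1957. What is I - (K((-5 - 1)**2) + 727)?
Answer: -24166/9 ≈ -2685.1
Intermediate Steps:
K(k) = (44 + k)/(2*k) (K(k) = (44 + k)/((2*k)) = (44 + k)*(1/(2*k)) = (44 + k)/(2*k))
I - (K((-5 - 1)**2) + 727) = -1957 - ((44 + (-5 - 1)**2)/(2*((-5 - 1)**2)) + 727) = -1957 - ((44 + (-6)**2)/(2*((-6)**2)) + 727) = -1957 - ((1/2)*(44 + 36)/36 + 727) = -1957 - ((1/2)*(1/36)*80 + 727) = -1957 - (10/9 + 727) = -1957 - 1*6553/9 = -1957 - 6553/9 = -24166/9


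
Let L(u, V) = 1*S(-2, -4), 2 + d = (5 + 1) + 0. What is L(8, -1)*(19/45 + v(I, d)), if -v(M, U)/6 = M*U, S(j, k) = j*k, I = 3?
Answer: -25768/45 ≈ -572.62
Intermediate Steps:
d = 4 (d = -2 + ((5 + 1) + 0) = -2 + (6 + 0) = -2 + 6 = 4)
L(u, V) = 8 (L(u, V) = 1*(-2*(-4)) = 1*8 = 8)
v(M, U) = -6*M*U
L(8, -1)*(19/45 + v(I, d)) = 8*(19/45 - 6*3*4) = 8*(19*(1/45) - 72) = 8*(19/45 - 72) = 8*(-3221/45) = -25768/45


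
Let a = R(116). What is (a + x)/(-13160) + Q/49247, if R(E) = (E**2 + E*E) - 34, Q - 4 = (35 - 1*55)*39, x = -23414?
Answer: -22600471/81011315 ≈ -0.27898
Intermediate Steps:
Q = -776 (Q = 4 + (35 - 1*55)*39 = 4 + (35 - 55)*39 = 4 - 20*39 = 4 - 780 = -776)
R(E) = -34 + 2*E**2 (R(E) = (E**2 + E**2) - 34 = 2*E**2 - 34 = -34 + 2*E**2)
a = 26878 (a = -34 + 2*116**2 = -34 + 2*13456 = -34 + 26912 = 26878)
(a + x)/(-13160) + Q/49247 = (26878 - 23414)/(-13160) - 776/49247 = 3464*(-1/13160) - 776*1/49247 = -433/1645 - 776/49247 = -22600471/81011315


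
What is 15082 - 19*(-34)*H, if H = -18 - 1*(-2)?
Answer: 4746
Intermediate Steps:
H = -16 (H = -18 + 2 = -16)
15082 - 19*(-34)*H = 15082 - 19*(-34)*(-16) = 15082 - (-646)*(-16) = 15082 - 1*10336 = 15082 - 10336 = 4746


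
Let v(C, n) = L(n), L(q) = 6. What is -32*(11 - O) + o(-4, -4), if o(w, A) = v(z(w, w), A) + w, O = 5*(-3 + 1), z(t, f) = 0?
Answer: -670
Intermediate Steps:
v(C, n) = 6
O = -10 (O = 5*(-2) = -10)
o(w, A) = 6 + w
-32*(11 - O) + o(-4, -4) = -32*(11 - 1*(-10)) + (6 - 4) = -32*(11 + 10) + 2 = -32*21 + 2 = -672 + 2 = -670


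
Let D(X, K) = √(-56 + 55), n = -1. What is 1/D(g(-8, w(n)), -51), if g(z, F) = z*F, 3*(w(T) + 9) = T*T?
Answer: -I ≈ -1.0*I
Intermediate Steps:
w(T) = -9 + T²/3 (w(T) = -9 + (T*T)/3 = -9 + T²/3)
g(z, F) = F*z
D(X, K) = I (D(X, K) = √(-1) = I)
1/D(g(-8, w(n)), -51) = 1/I = -I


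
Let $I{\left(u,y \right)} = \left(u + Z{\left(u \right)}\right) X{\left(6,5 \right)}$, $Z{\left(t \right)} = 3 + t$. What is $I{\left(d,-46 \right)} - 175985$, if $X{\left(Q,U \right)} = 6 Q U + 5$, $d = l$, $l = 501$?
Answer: $9940$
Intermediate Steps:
$d = 501$
$X{\left(Q,U \right)} = 5 + 6 Q U$ ($X{\left(Q,U \right)} = 6 Q U + 5 = 5 + 6 Q U$)
$I{\left(u,y \right)} = 555 + 370 u$ ($I{\left(u,y \right)} = \left(u + \left(3 + u\right)\right) \left(5 + 6 \cdot 6 \cdot 5\right) = \left(3 + 2 u\right) \left(5 + 180\right) = \left(3 + 2 u\right) 185 = 555 + 370 u$)
$I{\left(d,-46 \right)} - 175985 = \left(555 + 370 \cdot 501\right) - 175985 = \left(555 + 185370\right) - 175985 = 185925 - 175985 = 9940$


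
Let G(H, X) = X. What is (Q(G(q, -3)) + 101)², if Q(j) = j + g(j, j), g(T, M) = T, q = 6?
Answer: 9025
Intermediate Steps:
Q(j) = 2*j (Q(j) = j + j = 2*j)
(Q(G(q, -3)) + 101)² = (2*(-3) + 101)² = (-6 + 101)² = 95² = 9025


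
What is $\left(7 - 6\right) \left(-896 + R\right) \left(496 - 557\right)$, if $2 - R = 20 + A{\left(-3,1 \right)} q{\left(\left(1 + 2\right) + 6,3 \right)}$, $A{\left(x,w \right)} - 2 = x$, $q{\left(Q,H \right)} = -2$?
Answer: $55876$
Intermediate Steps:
$A{\left(x,w \right)} = 2 + x$
$R = -20$ ($R = 2 - \left(20 + \left(2 - 3\right) \left(-2\right)\right) = 2 - \left(20 - -2\right) = 2 - \left(20 + 2\right) = 2 - 22 = -20$)
$\left(7 - 6\right) \left(-896 + R\right) \left(496 - 557\right) = \left(7 - 6\right) \left(-896 - 20\right) \left(496 - 557\right) = \left(7 - 6\right) \left(\left(-916\right) \left(-61\right)\right) = 1 \cdot 55876 = 55876$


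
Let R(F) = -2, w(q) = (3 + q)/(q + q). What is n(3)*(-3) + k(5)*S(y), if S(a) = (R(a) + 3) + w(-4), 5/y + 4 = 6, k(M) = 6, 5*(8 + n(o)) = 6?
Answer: 543/20 ≈ 27.150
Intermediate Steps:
n(o) = -34/5 (n(o) = -8 + (1/5)*6 = -8 + 6/5 = -34/5)
w(q) = (3 + q)/(2*q) (w(q) = (3 + q)/((2*q)) = (3 + q)*(1/(2*q)) = (3 + q)/(2*q))
y = 5/2 (y = 5/(-4 + 6) = 5/2 ≈ 2.5000)
S(a) = 9/8 (S(a) = (-2 + 3) + (1/2)*(3 - 4)/(-4) = 1 + (1/2)*(-1/4)*(-1) = 1 + 1/8 = 9/8)
n(3)*(-3) + k(5)*S(y) = -34/5*(-3) + 6*(9/8) = 102/5 + 27/4 = 543/20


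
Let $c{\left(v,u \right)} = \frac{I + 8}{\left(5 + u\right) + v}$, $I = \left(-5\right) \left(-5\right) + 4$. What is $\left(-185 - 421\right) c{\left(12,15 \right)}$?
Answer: $- \frac{11211}{16} \approx -700.69$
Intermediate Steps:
$I = 29$ ($I = 25 + 4 = 29$)
$c{\left(v,u \right)} = \frac{37}{5 + u + v}$ ($c{\left(v,u \right)} = \frac{29 + 8}{\left(5 + u\right) + v} = \frac{37}{5 + u + v}$)
$\left(-185 - 421\right) c{\left(12,15 \right)} = \left(-185 - 421\right) \frac{37}{5 + 15 + 12} = - 606 \cdot \frac{37}{32} = - 606 \cdot 37 \cdot \frac{1}{32} = \left(-606\right) \frac{37}{32} = - \frac{11211}{16}$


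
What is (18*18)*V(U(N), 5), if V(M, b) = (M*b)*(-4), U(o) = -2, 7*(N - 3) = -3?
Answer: 12960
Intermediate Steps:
N = 18/7 (N = 3 + (⅐)*(-3) = 3 - 3/7 = 18/7 ≈ 2.5714)
V(M, b) = -4*M*b
(18*18)*V(U(N), 5) = (18*18)*(-4*(-2)*5) = 324*40 = 12960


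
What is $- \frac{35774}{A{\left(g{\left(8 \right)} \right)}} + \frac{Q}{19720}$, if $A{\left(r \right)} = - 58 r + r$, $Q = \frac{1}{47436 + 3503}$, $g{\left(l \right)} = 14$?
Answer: $\frac{135096218123}{3013551240} \approx 44.83$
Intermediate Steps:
$Q = \frac{1}{50939} \approx 1.9631 \cdot 10^{-5}$
$A{\left(r \right)} = - 57 r$
$- \frac{35774}{A{\left(g{\left(8 \right)} \right)}} + \frac{Q}{19720} = - \frac{35774}{\left(-57\right) 14} + \frac{1}{50939 \cdot 19720} = - \frac{35774}{-798} + \frac{1}{50939} \cdot \frac{1}{19720} = \left(-35774\right) \left(- \frac{1}{798}\right) + \frac{1}{1004517080} = \frac{17887}{399} + \frac{1}{1004517080} = \frac{135096218123}{3013551240}$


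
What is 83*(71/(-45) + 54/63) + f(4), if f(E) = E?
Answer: -17581/315 ≈ -55.813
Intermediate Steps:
83*(71/(-45) + 54/63) + f(4) = 83*(71/(-45) + 54/63) + 4 = 83*(71*(-1/45) + 54*(1/63)) + 4 = 83*(-71/45 + 6/7) + 4 = 83*(-227/315) + 4 = -18841/315 + 4 = -17581/315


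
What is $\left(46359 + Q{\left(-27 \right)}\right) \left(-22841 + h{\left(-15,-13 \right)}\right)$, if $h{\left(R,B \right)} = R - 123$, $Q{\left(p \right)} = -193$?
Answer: $-1060848514$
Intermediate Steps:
$h{\left(R,B \right)} = -123 + R$
$\left(46359 + Q{\left(-27 \right)}\right) \left(-22841 + h{\left(-15,-13 \right)}\right) = \left(46359 - 193\right) \left(-22841 - 138\right) = 46166 \left(-22841 - 138\right) = 46166 \left(-22979\right) = -1060848514$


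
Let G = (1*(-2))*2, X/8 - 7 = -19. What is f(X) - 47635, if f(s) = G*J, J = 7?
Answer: -47663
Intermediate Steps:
X = -96 (X = 56 + 8*(-19) = 56 - 152 = -96)
G = -4 (G = -2*2 = -4)
f(s) = -28 (f(s) = -4*7 = -28)
f(X) - 47635 = -28 - 47635 = -47663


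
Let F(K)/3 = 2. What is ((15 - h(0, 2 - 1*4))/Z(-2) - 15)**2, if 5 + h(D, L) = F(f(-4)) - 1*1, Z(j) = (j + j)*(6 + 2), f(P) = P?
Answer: 245025/1024 ≈ 239.28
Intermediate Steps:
F(K) = 6 (F(K) = 3*2 = 6)
Z(j) = 16*j (Z(j) = (2*j)*8 = 16*j)
h(D, L) = 0 (h(D, L) = -5 + (6 - 1*1) = -5 + (6 - 1) = -5 + 5 = 0)
((15 - h(0, 2 - 1*4))/Z(-2) - 15)**2 = ((15 - 1*0)/((16*(-2))) - 15)**2 = ((15 + 0)/(-32) - 15)**2 = (15*(-1/32) - 15)**2 = (-15/32 - 15)**2 = (-495/32)**2 = 245025/1024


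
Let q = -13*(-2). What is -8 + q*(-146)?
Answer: -3804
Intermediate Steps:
q = 26
-8 + q*(-146) = -8 + 26*(-146) = -8 - 3796 = -3804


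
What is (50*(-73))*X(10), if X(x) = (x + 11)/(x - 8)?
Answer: -38325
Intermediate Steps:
X(x) = (11 + x)/(-8 + x)
(50*(-73))*X(10) = (50*(-73))*((11 + 10)/(-8 + 10)) = -3650*21/2 = -38325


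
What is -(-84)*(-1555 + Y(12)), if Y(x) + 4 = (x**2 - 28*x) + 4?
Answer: -146748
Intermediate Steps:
Y(x) = x**2 - 28*x (Y(x) = -4 + ((x**2 - 28*x) + 4) = -4 + (4 + x**2 - 28*x) = x**2 - 28*x)
-(-84)*(-1555 + Y(12)) = -(-84)*(-1555 + 12*(-28 + 12)) = -(-84)*(-1555 + 12*(-16)) = -(-84)*(-1555 - 192) = -(-84)*(-1747) = -1*146748 = -146748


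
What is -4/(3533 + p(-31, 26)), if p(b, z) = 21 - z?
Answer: -1/882 ≈ -0.0011338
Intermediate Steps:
-4/(3533 + p(-31, 26)) = -4/(3533 + (21 - 1*26)) = -4/(3533 + (21 - 26)) = -4/(3533 - 5) = -4/3528 = -4*1/3528 = -1/882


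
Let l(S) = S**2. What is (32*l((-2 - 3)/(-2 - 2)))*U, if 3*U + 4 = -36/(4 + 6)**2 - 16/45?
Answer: -2122/27 ≈ -78.593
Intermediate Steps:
U = -1061/675 (U = -4/3 + (-36/(4 + 6)**2 - 16/45)/3 = -4/3 + (-36/(10**2) - 16*1/45)/3 = -4/3 + (-36/100 - 16/45)/3 = -4/3 + (-36*1/100 - 16/45)/3 = -4/3 + (-9/25 - 16/45)/3 = -4/3 + (1/3)*(-161/225) = -4/3 - 161/675 = -1061/675 ≈ -1.5719)
(32*l((-2 - 3)/(-2 - 2)))*U = (32*((-2 - 3)/(-2 - 2))**2)*(-1061/675) = (32*(-5/(-4))**2)*(-1061/675) = (32*(-5*(-1/4))**2)*(-1061/675) = (32*(5/4)**2)*(-1061/675) = (32*(25/16))*(-1061/675) = 50*(-1061/675) = -2122/27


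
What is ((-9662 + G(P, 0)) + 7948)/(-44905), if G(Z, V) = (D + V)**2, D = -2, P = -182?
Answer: 342/8981 ≈ 0.038080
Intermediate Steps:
G(Z, V) = (-2 + V)**2
((-9662 + G(P, 0)) + 7948)/(-44905) = ((-9662 + (-2 + 0)**2) + 7948)/(-44905) = ((-9662 + (-2)**2) + 7948)*(-1/44905) = ((-9662 + 4) + 7948)*(-1/44905) = (-9658 + 7948)*(-1/44905) = -1710*(-1/44905) = 342/8981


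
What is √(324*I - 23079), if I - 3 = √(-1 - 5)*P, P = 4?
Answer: √(-22107 + 1296*I*√6) ≈ 10.648 + 149.06*I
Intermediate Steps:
I = 3 + 4*I*√6 (I = 3 + √(-1 - 5)*4 = 3 + √(-6)*4 = 3 + (I*√6)*4 = 3 + 4*I*√6 ≈ 3.0 + 9.798*I)
√(324*I - 23079) = √(324*(3 + 4*I*√6) - 23079) = √((972 + 1296*I*√6) - 23079) = √(-22107 + 1296*I*√6)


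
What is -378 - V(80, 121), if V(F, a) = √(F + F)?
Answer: -378 - 4*√10 ≈ -390.65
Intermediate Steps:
V(F, a) = √2*√F (V(F, a) = √(2*F) = √2*√F)
-378 - V(80, 121) = -378 - √2*√80 = -378 - √2*4*√5 = -378 - 4*√10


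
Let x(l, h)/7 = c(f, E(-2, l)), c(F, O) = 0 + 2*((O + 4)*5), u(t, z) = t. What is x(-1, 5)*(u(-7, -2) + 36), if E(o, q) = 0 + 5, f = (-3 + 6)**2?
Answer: 18270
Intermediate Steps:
f = 9 (f = 3**2 = 9)
E(o, q) = 5
c(F, O) = 40 + 10*O (c(F, O) = 0 + 2*((4 + O)*5) = 0 + 2*(20 + 5*O) = 0 + (40 + 10*O) = 40 + 10*O)
x(l, h) = 630 (x(l, h) = 7*(40 + 10*5) = 7*(40 + 50) = 7*90 = 630)
x(-1, 5)*(u(-7, -2) + 36) = 630*(-7 + 36) = 630*29 = 18270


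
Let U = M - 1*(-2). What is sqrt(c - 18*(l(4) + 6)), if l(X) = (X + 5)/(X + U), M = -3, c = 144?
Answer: 3*I*sqrt(2) ≈ 4.2426*I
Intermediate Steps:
U = -1 (U = -3 - 1*(-2) = -3 + 2 = -1)
l(X) = (5 + X)/(-1 + X) (l(X) = (X + 5)/(X - 1) = (5 + X)/(-1 + X))
sqrt(c - 18*(l(4) + 6)) = sqrt(144 - 18*((5 + 4)/(-1 + 4) + 6)) = sqrt(144 - 18*(9/3 + 6)) = sqrt(144 - 18*((1/3)*9 + 6)) = sqrt(144 - 18*(3 + 6)) = sqrt(144 - 18*9) = sqrt(144 - 162) = sqrt(-18) = 3*I*sqrt(2)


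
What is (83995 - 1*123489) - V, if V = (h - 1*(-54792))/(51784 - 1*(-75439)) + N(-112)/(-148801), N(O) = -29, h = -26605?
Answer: -747661542594016/18930909623 ≈ -39494.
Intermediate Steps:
V = 4197943254/18930909623 (V = (-26605 - 1*(-54792))/(51784 - 1*(-75439)) - 29/(-148801) = (-26605 + 54792)/(51784 + 75439) - 29*(-1/148801) = 28187/127223 + 29/148801 = 4197943254/18930909623 ≈ 0.22175)
(83995 - 1*123489) - V = (83995 - 1*123489) - 1*4197943254/18930909623 = (83995 - 123489) - 4197943254/18930909623 = -39494 - 4197943254/18930909623 = -747661542594016/18930909623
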